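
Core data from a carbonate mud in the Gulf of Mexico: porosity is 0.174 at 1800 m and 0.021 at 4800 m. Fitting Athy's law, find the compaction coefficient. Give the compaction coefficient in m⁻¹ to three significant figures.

Working in km (1 km = 1000 m; c in km⁻¹ = c in m⁻¹ × 1000):
Athy: phi(Z) = phi₀ e^(−cZ) ⇒ phi₁/phi₂ = e^{c(Z₂−Z₁)} ⇒ c = ln(phi₁/phi₂)/(Z₂−Z₁)
c = ln(0.174/0.021) / (4.8 − 1.8) = ln(8.286) / 3 = 2.1145 / 3 = 0.7048 km⁻¹

0.000705 m⁻¹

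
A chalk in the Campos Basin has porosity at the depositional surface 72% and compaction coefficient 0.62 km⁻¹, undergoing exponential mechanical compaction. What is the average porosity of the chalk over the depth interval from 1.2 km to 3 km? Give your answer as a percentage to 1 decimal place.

20.6%

⟨φ⟩ = (1/(z₂−z₁)) ∫ φ₀ e^(−kz) dz = φ₀·(e^(−k·z₁) − e^(−k·z₂)) / (k·(z₂−z₁))
e^(−0.62×1.2) = 0.4752; e^(−0.62×3) = 0.1557
⟨φ⟩ = 0.72 × (0.4752 − 0.1557) / (0.62 × 1.8) = 0.72 × 0.2863 = 0.2062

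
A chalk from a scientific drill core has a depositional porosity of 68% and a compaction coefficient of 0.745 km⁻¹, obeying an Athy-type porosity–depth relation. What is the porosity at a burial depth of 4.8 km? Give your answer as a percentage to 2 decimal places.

φ = φ₀·exp(−k·d) = 0.68 × exp(−0.745 × 4.8) = 0.68 × exp(−3.576)
  = 0.68 × 0.0280 = 0.0190

1.90%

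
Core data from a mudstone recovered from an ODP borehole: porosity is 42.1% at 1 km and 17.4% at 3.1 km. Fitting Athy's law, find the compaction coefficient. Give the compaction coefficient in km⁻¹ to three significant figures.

Athy: φ(d) = φ₀ e^(−βd) ⇒ φ₁/φ₂ = e^{β(d₂−d₁)} ⇒ β = ln(φ₁/φ₂)/(d₂−d₁)
β = ln(0.421/0.174) / (3.1 − 1) = ln(2.42) / 2.1 = 0.8836 / 2.1 = 0.4208 km⁻¹

0.421 km⁻¹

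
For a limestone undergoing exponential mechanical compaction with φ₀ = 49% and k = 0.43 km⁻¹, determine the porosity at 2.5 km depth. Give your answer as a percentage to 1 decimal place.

φ = φ₀·exp(−k·Z) = 0.49 × exp(−0.43 × 2.5) = 0.49 × exp(−1.075)
  = 0.49 × 0.3413 = 0.1672

16.7%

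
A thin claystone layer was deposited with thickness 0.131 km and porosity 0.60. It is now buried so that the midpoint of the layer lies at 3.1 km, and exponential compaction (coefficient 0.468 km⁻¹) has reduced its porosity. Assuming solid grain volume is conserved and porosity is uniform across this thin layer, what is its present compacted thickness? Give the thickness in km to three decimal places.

0.061 km

Porosity at 3.1 km: n = 0.6·exp(−0.468×3.1) = 0.1406
Solid-volume conservation: h(1−n) = h₀(1−n₀) ⇒ h = h₀·(1−n₀)/(1−n)
h = 0.131 × (1 − 0.6)/(1 − 0.1406) = 0.131 × 0.4655 = 0.0610 km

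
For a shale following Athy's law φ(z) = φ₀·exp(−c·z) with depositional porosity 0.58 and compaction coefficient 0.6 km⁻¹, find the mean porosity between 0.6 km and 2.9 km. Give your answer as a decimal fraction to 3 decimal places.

0.219

⟨φ⟩ = (1/(z₂−z₁)) ∫ φ₀ e^(−cz) dz = φ₀·(e^(−c·z₁) − e^(−c·z₂)) / (c·(z₂−z₁))
e^(−0.6×0.6) = 0.6977; e^(−0.6×2.9) = 0.1755
⟨φ⟩ = 0.58 × (0.6977 − 0.1755) / (0.6 × 2.3) = 0.58 × 0.3784 = 0.2195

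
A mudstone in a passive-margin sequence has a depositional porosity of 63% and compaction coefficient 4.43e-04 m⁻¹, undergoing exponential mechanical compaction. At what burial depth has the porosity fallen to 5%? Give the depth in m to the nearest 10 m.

Working in km (1 km = 1000 m; β in km⁻¹ = β in m⁻¹ × 1000):
Invert Athy's law: Z = ln(phi₀/phi) / β
Z = ln(0.63/0.05) / 0.443 = ln(12.6) / 0.443 = 2.5337 / 0.443 = 5.719 km

5720 m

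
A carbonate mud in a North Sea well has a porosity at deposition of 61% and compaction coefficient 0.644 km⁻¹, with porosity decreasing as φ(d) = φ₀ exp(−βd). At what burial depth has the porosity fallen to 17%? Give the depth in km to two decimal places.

Invert Athy's law: d = ln(φ₀/φ) / β
d = ln(0.61/0.17) / 0.644 = ln(3.588) / 0.644 = 1.2777 / 0.644 = 1.984 km

1.98 km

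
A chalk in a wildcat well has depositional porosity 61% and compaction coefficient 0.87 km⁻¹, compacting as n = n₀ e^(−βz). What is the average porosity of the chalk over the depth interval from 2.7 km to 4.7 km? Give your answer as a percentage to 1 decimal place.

⟨n⟩ = (1/(z₂−z₁)) ∫ n₀ e^(−βz) dz = n₀·(e^(−β·z₁) − e^(−β·z₂)) / (β·(z₂−z₁))
e^(−0.87×2.7) = 0.0955; e^(−0.87×4.7) = 0.0168
⟨n⟩ = 0.61 × (0.0955 − 0.0168) / (0.87 × 2) = 0.61 × 0.0452 = 0.0276

2.8%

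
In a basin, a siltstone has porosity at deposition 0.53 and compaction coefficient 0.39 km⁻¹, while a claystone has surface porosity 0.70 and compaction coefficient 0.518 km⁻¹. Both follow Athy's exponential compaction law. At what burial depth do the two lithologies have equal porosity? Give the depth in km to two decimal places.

2.17 km

Set n₀ₐ e^(−βₐZ) = n₀ᵦ e^(−βᵦZ) ⇒ ln(n₀ₐ/n₀ᵦ) = (βₐ − βᵦ)·Z
Z = ln(0.53/0.7) / (0.39 − 0.518) = -0.2782 / -0.128 = 2.173 km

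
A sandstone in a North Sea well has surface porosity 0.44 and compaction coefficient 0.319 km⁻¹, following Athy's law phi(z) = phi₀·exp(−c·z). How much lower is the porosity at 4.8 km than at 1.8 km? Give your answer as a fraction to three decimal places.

0.153

phi(1.8) = 0.44·e^(−0.319×1.8) = 0.2478
phi(4.8) = 0.44·e^(−0.319×4.8) = 0.0952
Δphi = 0.2478 − 0.0952 = 0.1526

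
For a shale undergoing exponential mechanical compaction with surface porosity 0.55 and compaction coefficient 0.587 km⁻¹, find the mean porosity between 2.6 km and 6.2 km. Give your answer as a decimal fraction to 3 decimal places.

0.050

⟨n⟩ = (1/(Z₂−Z₁)) ∫ n₀ e^(−βZ) dZ = n₀·(e^(−β·Z₁) − e^(−β·Z₂)) / (β·(Z₂−Z₁))
e^(−0.587×2.6) = 0.2174; e^(−0.587×6.2) = 0.0263
⟨n⟩ = 0.55 × (0.2174 − 0.0263) / (0.587 × 3.6) = 0.55 × 0.0904 = 0.0497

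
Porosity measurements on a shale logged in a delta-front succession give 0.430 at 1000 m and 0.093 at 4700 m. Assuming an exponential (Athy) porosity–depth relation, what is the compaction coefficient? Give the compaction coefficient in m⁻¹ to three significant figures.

0.000414 m⁻¹

Working in km (1 km = 1000 m; β in km⁻¹ = β in m⁻¹ × 1000):
Athy: phi(d) = phi₀ e^(−βd) ⇒ phi₁/phi₂ = e^{β(d₂−d₁)} ⇒ β = ln(phi₁/phi₂)/(d₂−d₁)
β = ln(0.43/0.093) / (4.7 − 1) = ln(4.624) / 3.7 = 1.5312 / 3.7 = 0.4138 km⁻¹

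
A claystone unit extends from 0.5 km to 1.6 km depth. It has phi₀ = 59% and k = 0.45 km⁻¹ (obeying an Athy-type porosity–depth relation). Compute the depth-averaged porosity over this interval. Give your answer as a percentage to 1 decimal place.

⟨phi⟩ = (1/(z₂−z₁)) ∫ phi₀ e^(−kz) dz = phi₀·(e^(−k·z₁) − e^(−k·z₂)) / (k·(z₂−z₁))
e^(−0.45×0.5) = 0.7985; e^(−0.45×1.6) = 0.4868
⟨phi⟩ = 0.59 × (0.7985 − 0.4868) / (0.45 × 1.1) = 0.59 × 0.6298 = 0.3716

37.2%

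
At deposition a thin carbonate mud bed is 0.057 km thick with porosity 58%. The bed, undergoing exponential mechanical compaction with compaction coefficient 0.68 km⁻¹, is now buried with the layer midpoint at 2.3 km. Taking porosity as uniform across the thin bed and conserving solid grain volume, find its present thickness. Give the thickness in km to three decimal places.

Porosity at 2.3 km: phi = 0.58·exp(−0.68×2.3) = 0.1214
Solid-volume conservation: h(1−phi) = h₀(1−phi₀) ⇒ h = h₀·(1−phi₀)/(1−phi)
h = 0.057 × (1 − 0.58)/(1 − 0.1214) = 0.057 × 0.4780 = 0.0272 km

0.027 km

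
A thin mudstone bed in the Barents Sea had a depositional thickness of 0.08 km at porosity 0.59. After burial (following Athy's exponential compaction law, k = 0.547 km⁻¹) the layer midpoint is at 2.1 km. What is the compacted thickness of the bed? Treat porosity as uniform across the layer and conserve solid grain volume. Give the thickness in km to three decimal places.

Porosity at 2.1 km: φ = 0.59·exp(−0.547×2.1) = 0.1871
Solid-volume conservation: h(1−φ) = h₀(1−φ₀) ⇒ h = h₀·(1−φ₀)/(1−φ)
h = 0.08 × (1 − 0.59)/(1 − 0.1871) = 0.08 × 0.5043 = 0.0403 km

0.040 km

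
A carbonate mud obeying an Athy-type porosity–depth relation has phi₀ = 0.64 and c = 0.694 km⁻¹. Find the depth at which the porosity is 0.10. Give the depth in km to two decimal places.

Invert Athy's law: z = ln(phi₀/phi) / c
z = ln(0.64/0.1) / 0.694 = ln(6.4) / 0.694 = 1.8563 / 0.694 = 2.675 km

2.67 km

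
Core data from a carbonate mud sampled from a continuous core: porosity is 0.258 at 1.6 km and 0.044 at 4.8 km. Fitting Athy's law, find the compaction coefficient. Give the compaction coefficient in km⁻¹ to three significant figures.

Athy: phi(Z) = phi₀ e^(−βZ) ⇒ phi₁/phi₂ = e^{β(Z₂−Z₁)} ⇒ β = ln(phi₁/phi₂)/(Z₂−Z₁)
β = ln(0.258/0.044) / (4.8 − 1.6) = ln(5.864) / 3.2 = 1.7688 / 3.2 = 0.5527 km⁻¹

0.553 km⁻¹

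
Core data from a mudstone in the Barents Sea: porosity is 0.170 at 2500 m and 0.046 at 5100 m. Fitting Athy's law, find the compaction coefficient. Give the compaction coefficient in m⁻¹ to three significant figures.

Working in km (1 km = 1000 m; β in km⁻¹ = β in m⁻¹ × 1000):
Athy: n(z) = n₀ e^(−βz) ⇒ n₁/n₂ = e^{β(z₂−z₁)} ⇒ β = ln(n₁/n₂)/(z₂−z₁)
β = ln(0.17/0.046) / (5.1 − 2.5) = ln(3.696) / 2.6 = 1.3072 / 2.6 = 0.5028 km⁻¹

0.000503 m⁻¹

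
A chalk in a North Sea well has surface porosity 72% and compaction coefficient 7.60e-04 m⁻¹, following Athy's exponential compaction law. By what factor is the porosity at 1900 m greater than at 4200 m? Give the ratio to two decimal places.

Working in km (1 km = 1000 m; k in km⁻¹ = k in m⁻¹ × 1000):
φ(d₁)/φ(d₂) = e^(−k·d₁)/e^(−k·d₂) = e^{k(d₂−d₁)}
= exp(0.76 × 2.3) = exp(1.748) = 5.7431

5.74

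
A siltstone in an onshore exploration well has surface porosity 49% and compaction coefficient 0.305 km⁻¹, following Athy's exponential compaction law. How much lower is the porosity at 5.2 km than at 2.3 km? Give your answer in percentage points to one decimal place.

n(2.3) = 0.49·e^(−0.305×2.3) = 0.2430
n(5.2) = 0.49·e^(−0.305×5.2) = 0.1003
Δn = 0.2430 − 0.1003 = 0.1426

14.3 percentage points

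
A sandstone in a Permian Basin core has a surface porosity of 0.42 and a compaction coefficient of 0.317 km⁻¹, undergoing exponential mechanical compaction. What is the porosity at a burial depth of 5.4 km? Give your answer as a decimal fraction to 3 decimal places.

0.076

φ = φ₀·exp(−β·z) = 0.42 × exp(−0.317 × 5.4) = 0.42 × exp(−1.712)
  = 0.42 × 0.1805 = 0.0758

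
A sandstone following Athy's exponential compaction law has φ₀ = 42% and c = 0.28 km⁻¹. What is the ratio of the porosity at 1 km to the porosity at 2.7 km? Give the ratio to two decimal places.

1.61

φ(Z₁)/φ(Z₂) = e^(−c·Z₁)/e^(−c·Z₂) = e^{c(Z₂−Z₁)}
= exp(0.28 × 1.7) = exp(0.476) = 1.6096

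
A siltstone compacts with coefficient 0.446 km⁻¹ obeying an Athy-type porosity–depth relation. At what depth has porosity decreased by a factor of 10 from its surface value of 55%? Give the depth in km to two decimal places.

5.16 km

n/n₀ = 1/10 ⇒ exp(−k·Z) = 1/10 ⇒ Z = ln(10) / k
Z = 2.3026 / 0.446 = 5.163 km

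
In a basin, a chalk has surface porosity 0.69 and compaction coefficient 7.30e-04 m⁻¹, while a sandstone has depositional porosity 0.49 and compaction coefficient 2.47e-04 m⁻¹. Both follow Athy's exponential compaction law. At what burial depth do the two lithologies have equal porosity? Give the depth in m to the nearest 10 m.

Working in km (1 km = 1000 m; β in km⁻¹ = β in m⁻¹ × 1000):
Set n₀ₐ e^(−βₐd) = n₀ᵦ e^(−βᵦd) ⇒ ln(n₀ₐ/n₀ᵦ) = (βₐ − βᵦ)·d
d = ln(0.69/0.49) / (0.73 − 0.247) = 0.3423 / 0.483 = 0.709 km

710 m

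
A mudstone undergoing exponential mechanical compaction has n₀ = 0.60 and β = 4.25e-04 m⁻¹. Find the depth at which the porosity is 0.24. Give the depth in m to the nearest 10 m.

2160 m

Working in km (1 km = 1000 m; β in km⁻¹ = β in m⁻¹ × 1000):
Invert Athy's law: d = ln(n₀/n) / β
d = ln(0.6/0.24) / 0.425 = ln(2.5) / 0.425 = 0.9163 / 0.425 = 2.156 km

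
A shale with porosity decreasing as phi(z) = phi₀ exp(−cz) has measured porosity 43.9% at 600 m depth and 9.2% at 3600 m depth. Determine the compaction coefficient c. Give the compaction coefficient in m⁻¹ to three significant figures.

0.000521 m⁻¹

Working in km (1 km = 1000 m; c in km⁻¹ = c in m⁻¹ × 1000):
Athy: phi(z) = phi₀ e^(−cz) ⇒ phi₁/phi₂ = e^{c(z₂−z₁)} ⇒ c = ln(phi₁/phi₂)/(z₂−z₁)
c = ln(0.439/0.092) / (3.6 − 0.6) = ln(4.772) / 3 = 1.5627 / 3 = 0.5209 km⁻¹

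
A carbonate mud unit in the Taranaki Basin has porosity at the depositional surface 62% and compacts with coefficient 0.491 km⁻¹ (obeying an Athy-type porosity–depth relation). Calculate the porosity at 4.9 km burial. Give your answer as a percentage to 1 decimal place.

n = n₀·exp(−c·d) = 0.62 × exp(−0.491 × 4.9) = 0.62 × exp(−2.406)
  = 0.62 × 0.0902 = 0.0559

5.6%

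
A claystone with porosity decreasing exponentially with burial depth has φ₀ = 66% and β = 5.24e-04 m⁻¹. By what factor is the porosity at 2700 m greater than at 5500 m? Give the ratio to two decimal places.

4.34

Working in km (1 km = 1000 m; β in km⁻¹ = β in m⁻¹ × 1000):
φ(Z₁)/φ(Z₂) = e^(−β·Z₁)/e^(−β·Z₂) = e^{β(Z₂−Z₁)}
= exp(0.524 × 2.8) = exp(1.467) = 4.3371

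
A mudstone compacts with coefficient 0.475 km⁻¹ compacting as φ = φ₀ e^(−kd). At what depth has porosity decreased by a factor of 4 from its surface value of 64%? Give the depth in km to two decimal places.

2.92 km

φ/φ₀ = 1/4 ⇒ exp(−k·d) = 1/4 ⇒ d = ln(4) / k
d = 1.3863 / 0.475 = 2.919 km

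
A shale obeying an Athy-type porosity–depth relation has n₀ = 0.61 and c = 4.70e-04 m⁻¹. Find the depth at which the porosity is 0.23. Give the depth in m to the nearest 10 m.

2080 m

Working in km (1 km = 1000 m; c in km⁻¹ = c in m⁻¹ × 1000):
Invert Athy's law: Z = ln(n₀/n) / c
Z = ln(0.61/0.23) / 0.47 = ln(2.652) / 0.47 = 0.9754 / 0.47 = 2.075 km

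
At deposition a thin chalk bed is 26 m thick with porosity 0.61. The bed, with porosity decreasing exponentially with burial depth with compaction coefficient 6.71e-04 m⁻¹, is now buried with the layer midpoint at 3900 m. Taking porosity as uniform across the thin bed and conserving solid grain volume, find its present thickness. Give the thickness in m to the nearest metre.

11 m

Working in km (1 km = 1000 m; β in km⁻¹ = β in m⁻¹ × 1000):
Porosity at 3.9 km: n = 0.61·exp(−0.671×3.9) = 0.0445
Solid-volume conservation: h(1−n) = h₀(1−n₀) ⇒ h = h₀·(1−n₀)/(1−n)
h = 0.026 × (1 − 0.61)/(1 − 0.0445) = 0.026 × 0.4082 = 0.0106 km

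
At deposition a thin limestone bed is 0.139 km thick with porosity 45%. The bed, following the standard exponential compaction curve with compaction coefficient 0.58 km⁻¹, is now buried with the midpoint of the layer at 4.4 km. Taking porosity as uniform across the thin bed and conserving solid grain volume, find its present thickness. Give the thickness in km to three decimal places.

0.079 km

Porosity at 4.4 km: phi = 0.45·exp(−0.58×4.4) = 0.0351
Solid-volume conservation: h(1−phi) = h₀(1−phi₀) ⇒ h = h₀·(1−phi₀)/(1−phi)
h = 0.139 × (1 − 0.45)/(1 − 0.0351) = 0.139 × 0.5700 = 0.0792 km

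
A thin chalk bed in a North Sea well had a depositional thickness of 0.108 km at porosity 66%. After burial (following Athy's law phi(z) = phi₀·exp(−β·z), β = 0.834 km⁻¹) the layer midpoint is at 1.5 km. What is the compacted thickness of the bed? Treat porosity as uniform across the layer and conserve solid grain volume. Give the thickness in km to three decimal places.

0.045 km

Porosity at 1.5 km: phi = 0.66·exp(−0.834×1.5) = 0.1889
Solid-volume conservation: h(1−phi) = h₀(1−phi₀) ⇒ h = h₀·(1−phi₀)/(1−phi)
h = 0.108 × (1 − 0.66)/(1 − 0.1889) = 0.108 × 0.4192 = 0.0453 km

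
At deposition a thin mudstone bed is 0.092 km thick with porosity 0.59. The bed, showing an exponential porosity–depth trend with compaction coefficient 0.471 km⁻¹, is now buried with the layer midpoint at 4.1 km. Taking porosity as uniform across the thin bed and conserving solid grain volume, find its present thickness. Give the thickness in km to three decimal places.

0.041 km

Porosity at 4.1 km: φ = 0.59·exp(−0.471×4.1) = 0.0855
Solid-volume conservation: h(1−φ) = h₀(1−φ₀) ⇒ h = h₀·(1−φ₀)/(1−φ)
h = 0.092 × (1 − 0.59)/(1 − 0.0855) = 0.092 × 0.4484 = 0.0412 km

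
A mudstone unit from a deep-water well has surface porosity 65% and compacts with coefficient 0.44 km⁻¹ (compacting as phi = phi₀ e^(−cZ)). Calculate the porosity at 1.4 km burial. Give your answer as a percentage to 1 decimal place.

phi = phi₀·exp(−c·Z) = 0.65 × exp(−0.44 × 1.4) = 0.65 × exp(−0.616)
  = 0.65 × 0.5401 = 0.3511

35.1%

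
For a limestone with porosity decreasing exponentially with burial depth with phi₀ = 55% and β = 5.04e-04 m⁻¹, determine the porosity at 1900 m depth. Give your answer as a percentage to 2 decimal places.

21.11%

Working in km (1 km = 1000 m; β in km⁻¹ = β in m⁻¹ × 1000):
phi = phi₀·exp(−β·d) = 0.55 × exp(−0.504 × 1.9) = 0.55 × exp(−0.9576)
  = 0.55 × 0.3838 = 0.2111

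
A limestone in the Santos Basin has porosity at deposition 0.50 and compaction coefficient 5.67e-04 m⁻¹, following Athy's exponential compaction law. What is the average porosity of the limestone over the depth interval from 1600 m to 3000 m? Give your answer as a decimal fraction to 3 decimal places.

Working in km (1 km = 1000 m; k in km⁻¹ = k in m⁻¹ × 1000):
⟨phi⟩ = (1/(Z₂−Z₁)) ∫ phi₀ e^(−kZ) dZ = phi₀·(e^(−k·Z₁) − e^(−k·Z₂)) / (k·(Z₂−Z₁))
e^(−0.567×1.6) = 0.4037; e^(−0.567×3) = 0.1825
⟨phi⟩ = 0.5 × (0.4037 − 0.1825) / (0.567 × 1.4) = 0.5 × 0.2786 = 0.1393

0.139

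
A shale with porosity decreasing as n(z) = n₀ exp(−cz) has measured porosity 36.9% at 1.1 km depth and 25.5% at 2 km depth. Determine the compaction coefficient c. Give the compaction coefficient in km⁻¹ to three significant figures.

Athy: n(z) = n₀ e^(−cz) ⇒ n₁/n₂ = e^{c(z₂−z₁)} ⇒ c = ln(n₁/n₂)/(z₂−z₁)
c = ln(0.369/0.255) / (2 − 1.1) = ln(1.447) / 0.9 = 0.3695 / 0.9 = 0.4106 km⁻¹

0.411 km⁻¹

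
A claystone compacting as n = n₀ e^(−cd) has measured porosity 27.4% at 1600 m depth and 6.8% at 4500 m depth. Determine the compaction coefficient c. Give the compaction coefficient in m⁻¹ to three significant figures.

Working in km (1 km = 1000 m; c in km⁻¹ = c in m⁻¹ × 1000):
Athy: n(d) = n₀ e^(−cd) ⇒ n₁/n₂ = e^{c(d₂−d₁)} ⇒ c = ln(n₁/n₂)/(d₂−d₁)
c = ln(0.274/0.068) / (4.5 − 1.6) = ln(4.029) / 2.9 = 1.3936 / 2.9 = 0.4806 km⁻¹

0.000481 m⁻¹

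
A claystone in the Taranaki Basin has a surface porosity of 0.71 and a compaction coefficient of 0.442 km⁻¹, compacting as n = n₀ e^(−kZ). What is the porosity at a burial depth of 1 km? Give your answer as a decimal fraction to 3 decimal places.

0.456

n = n₀·exp(−k·Z) = 0.71 × exp(−0.442 × 1) = 0.71 × exp(−0.442)
  = 0.71 × 0.6427 = 0.4564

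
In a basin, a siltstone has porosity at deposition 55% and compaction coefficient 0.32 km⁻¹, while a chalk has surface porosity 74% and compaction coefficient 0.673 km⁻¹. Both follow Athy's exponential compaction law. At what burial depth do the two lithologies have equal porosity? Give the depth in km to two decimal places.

0.84 km

Set φ₀ₐ e^(−kₐZ) = φ₀ᵦ e^(−kᵦZ) ⇒ ln(φ₀ₐ/φ₀ᵦ) = (kₐ − kᵦ)·Z
Z = ln(0.55/0.74) / (0.32 − 0.673) = -0.2967 / -0.353 = 0.841 km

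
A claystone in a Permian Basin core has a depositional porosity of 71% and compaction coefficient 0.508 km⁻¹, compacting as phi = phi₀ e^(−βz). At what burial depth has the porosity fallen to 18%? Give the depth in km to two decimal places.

2.70 km

Invert Athy's law: z = ln(phi₀/phi) / β
z = ln(0.71/0.18) / 0.508 = ln(3.944) / 0.508 = 1.3723 / 0.508 = 2.701 km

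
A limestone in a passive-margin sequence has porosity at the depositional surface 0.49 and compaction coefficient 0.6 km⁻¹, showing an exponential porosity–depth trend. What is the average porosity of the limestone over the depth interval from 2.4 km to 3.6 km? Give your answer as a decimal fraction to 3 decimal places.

0.083

⟨phi⟩ = (1/(z₂−z₁)) ∫ phi₀ e^(−kz) dz = phi₀·(e^(−k·z₁) − e^(−k·z₂)) / (k·(z₂−z₁))
e^(−0.6×2.4) = 0.2369; e^(−0.6×3.6) = 0.1153
⟨phi⟩ = 0.49 × (0.2369 − 0.1153) / (0.6 × 1.2) = 0.49 × 0.1689 = 0.0828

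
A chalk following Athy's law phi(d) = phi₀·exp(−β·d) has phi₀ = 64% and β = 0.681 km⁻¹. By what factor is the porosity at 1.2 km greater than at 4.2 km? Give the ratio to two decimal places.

phi(d₁)/phi(d₂) = e^(−β·d₁)/e^(−β·d₂) = e^{β(d₂−d₁)}
= exp(0.681 × 3) = exp(2.043) = 7.7137

7.71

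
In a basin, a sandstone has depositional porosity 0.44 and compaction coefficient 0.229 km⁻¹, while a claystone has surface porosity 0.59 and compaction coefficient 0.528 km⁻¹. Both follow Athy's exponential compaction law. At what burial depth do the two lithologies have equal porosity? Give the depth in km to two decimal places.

0.98 km

Set φ₀ₐ e^(−βₐZ) = φ₀ᵦ e^(−βᵦZ) ⇒ ln(φ₀ₐ/φ₀ᵦ) = (βₐ − βᵦ)·Z
Z = ln(0.44/0.59) / (0.229 − 0.528) = -0.2933 / -0.299 = 0.981 km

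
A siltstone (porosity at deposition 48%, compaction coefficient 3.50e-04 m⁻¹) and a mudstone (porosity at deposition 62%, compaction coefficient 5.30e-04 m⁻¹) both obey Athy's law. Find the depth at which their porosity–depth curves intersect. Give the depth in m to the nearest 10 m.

1420 m

Working in km (1 km = 1000 m; c in km⁻¹ = c in m⁻¹ × 1000):
Set phi₀ₐ e^(−cₐz) = phi₀ᵦ e^(−cᵦz) ⇒ ln(phi₀ₐ/phi₀ᵦ) = (cₐ − cᵦ)·z
z = ln(0.48/0.62) / (0.35 − 0.53) = -0.2559 / -0.18 = 1.422 km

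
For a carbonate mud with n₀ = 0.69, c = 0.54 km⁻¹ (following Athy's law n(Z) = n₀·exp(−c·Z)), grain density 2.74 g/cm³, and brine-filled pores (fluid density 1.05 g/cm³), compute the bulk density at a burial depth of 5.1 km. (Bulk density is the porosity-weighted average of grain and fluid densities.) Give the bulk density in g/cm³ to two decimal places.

2.67 g/cm³

Porosity at depth: n = 0.69·exp(−0.54×5.1) = 0.69×0.0637 = 0.0439
Bulk density: ρ_b = (1−n)ρ_g + n·ρ_f = 0.9561×2.74 + 0.0439×1.05
       = 2.620 + 0.046 = 2.666 g/cm³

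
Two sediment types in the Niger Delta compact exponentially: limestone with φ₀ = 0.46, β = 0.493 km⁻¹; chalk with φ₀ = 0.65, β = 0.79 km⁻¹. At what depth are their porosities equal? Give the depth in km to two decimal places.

Set φ₀ₐ e^(−βₐd) = φ₀ᵦ e^(−βᵦd) ⇒ ln(φ₀ₐ/φ₀ᵦ) = (βₐ − βᵦ)·d
d = ln(0.46/0.65) / (0.493 − 0.79) = -0.3457 / -0.297 = 1.164 km

1.16 km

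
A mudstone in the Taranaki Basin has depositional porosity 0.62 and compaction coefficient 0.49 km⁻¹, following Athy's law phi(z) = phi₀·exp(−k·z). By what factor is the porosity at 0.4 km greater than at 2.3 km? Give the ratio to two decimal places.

2.54

phi(z₁)/phi(z₂) = e^(−k·z₁)/e^(−k·z₂) = e^{k(z₂−z₁)}
= exp(0.49 × 1.9) = exp(0.931) = 2.5370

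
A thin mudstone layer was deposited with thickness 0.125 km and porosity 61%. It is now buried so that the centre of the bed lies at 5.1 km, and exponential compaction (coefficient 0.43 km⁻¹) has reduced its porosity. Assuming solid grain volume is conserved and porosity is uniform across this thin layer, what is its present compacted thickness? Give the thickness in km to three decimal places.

Porosity at 5.1 km: phi = 0.61·exp(−0.43×5.1) = 0.0681
Solid-volume conservation: h(1−phi) = h₀(1−phi₀) ⇒ h = h₀·(1−phi₀)/(1−phi)
h = 0.125 × (1 − 0.61)/(1 − 0.0681) = 0.125 × 0.4185 = 0.0523 km

0.052 km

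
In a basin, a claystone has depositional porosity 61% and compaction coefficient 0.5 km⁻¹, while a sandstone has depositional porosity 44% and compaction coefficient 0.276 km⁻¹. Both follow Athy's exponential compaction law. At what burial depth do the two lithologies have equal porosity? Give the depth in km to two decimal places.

1.46 km

Set n₀ₐ e^(−cₐd) = n₀ᵦ e^(−cᵦd) ⇒ ln(n₀ₐ/n₀ᵦ) = (cₐ − cᵦ)·d
d = ln(0.61/0.44) / (0.5 − 0.276) = 0.3267 / 0.224 = 1.458 km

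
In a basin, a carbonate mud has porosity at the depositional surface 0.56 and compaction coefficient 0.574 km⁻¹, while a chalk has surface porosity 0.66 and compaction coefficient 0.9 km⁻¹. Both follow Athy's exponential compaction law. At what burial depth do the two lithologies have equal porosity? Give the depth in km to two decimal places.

0.50 km

Set phi₀ₐ e^(−kₐZ) = phi₀ᵦ e^(−kᵦZ) ⇒ ln(phi₀ₐ/phi₀ᵦ) = (kₐ − kᵦ)·Z
Z = ln(0.56/0.66) / (0.574 − 0.9) = -0.1643 / -0.326 = 0.504 km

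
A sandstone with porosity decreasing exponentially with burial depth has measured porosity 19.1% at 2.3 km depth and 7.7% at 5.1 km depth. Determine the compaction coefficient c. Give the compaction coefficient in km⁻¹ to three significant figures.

0.324 km⁻¹

Athy: phi(z) = phi₀ e^(−cz) ⇒ phi₁/phi₂ = e^{c(z₂−z₁)} ⇒ c = ln(phi₁/phi₂)/(z₂−z₁)
c = ln(0.191/0.077) / (5.1 − 2.3) = ln(2.481) / 2.8 = 0.9085 / 2.8 = 0.3245 km⁻¹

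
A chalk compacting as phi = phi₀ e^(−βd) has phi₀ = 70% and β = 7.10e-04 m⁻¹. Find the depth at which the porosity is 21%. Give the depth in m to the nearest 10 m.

Working in km (1 km = 1000 m; β in km⁻¹ = β in m⁻¹ × 1000):
Invert Athy's law: d = ln(phi₀/phi) / β
d = ln(0.7/0.21) / 0.71 = ln(3.333) / 0.71 = 1.2040 / 0.71 = 1.696 km

1700 m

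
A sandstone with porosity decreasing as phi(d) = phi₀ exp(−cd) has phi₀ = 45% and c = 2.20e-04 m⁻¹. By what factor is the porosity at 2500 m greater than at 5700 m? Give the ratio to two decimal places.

Working in km (1 km = 1000 m; c in km⁻¹ = c in m⁻¹ × 1000):
phi(d₁)/phi(d₂) = e^(−c·d₁)/e^(−c·d₂) = e^{c(d₂−d₁)}
= exp(0.22 × 3.2) = exp(0.704) = 2.0218

2.02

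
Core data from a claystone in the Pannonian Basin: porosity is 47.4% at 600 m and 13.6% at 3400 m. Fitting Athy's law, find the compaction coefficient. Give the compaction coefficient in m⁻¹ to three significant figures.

Working in km (1 km = 1000 m; k in km⁻¹ = k in m⁻¹ × 1000):
Athy: φ(z) = φ₀ e^(−kz) ⇒ φ₁/φ₂ = e^{k(z₂−z₁)} ⇒ k = ln(φ₁/φ₂)/(z₂−z₁)
k = ln(0.474/0.136) / (3.4 − 0.6) = ln(3.485) / 2.8 = 1.2486 / 2.8 = 0.4459 km⁻¹

0.000446 m⁻¹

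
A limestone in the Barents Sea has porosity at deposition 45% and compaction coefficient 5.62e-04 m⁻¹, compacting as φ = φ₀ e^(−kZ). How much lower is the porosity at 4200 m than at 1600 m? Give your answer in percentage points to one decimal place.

Working in km (1 km = 1000 m; k in km⁻¹ = k in m⁻¹ × 1000):
φ(1.6) = 0.45·e^(−0.562×1.6) = 0.1831
φ(4.2) = 0.45·e^(−0.562×4.2) = 0.0425
Δφ = 0.1831 − 0.0425 = 0.1406

14.1 percentage points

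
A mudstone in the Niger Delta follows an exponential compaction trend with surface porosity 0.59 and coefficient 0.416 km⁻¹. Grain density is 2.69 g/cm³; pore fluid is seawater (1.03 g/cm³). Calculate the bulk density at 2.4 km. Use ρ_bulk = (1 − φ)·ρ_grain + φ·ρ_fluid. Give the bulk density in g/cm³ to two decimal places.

2.33 g/cm³

Porosity at depth: n = 0.59·exp(−0.416×2.4) = 0.59×0.3685 = 0.2174
Bulk density: ρ_b = (1−n)ρ_g + n·ρ_f = 0.7826×2.69 + 0.2174×1.03
       = 2.105 + 0.224 = 2.329 g/cm³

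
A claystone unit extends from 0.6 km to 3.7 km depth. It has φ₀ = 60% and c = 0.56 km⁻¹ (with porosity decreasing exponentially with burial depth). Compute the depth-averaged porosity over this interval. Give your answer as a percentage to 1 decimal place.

20.3%

⟨φ⟩ = (1/(d₂−d₁)) ∫ φ₀ e^(−cd) dd = φ₀·(e^(−c·d₁) − e^(−c·d₂)) / (c·(d₂−d₁))
e^(−0.56×0.6) = 0.7146; e^(−0.56×3.7) = 0.1259
⟨φ⟩ = 0.6 × (0.7146 − 0.1259) / (0.56 × 3.1) = 0.6 × 0.3391 = 0.2035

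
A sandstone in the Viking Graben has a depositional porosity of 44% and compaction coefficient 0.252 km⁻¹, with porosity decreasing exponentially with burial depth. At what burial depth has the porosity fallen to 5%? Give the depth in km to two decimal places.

8.63 km

Invert Athy's law: Z = ln(n₀/n) / k
Z = ln(0.44/0.05) / 0.252 = ln(8.8) / 0.252 = 2.1748 / 0.252 = 8.630 km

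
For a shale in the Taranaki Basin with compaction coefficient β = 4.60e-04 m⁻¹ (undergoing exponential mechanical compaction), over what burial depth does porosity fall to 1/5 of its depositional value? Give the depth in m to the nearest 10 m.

3500 m

Working in km (1 km = 1000 m; β in km⁻¹ = β in m⁻¹ × 1000):
φ/φ₀ = 1/5 ⇒ exp(−β·d) = 1/5 ⇒ d = ln(5) / β
d = 1.6094 / 0.46 = 3.499 km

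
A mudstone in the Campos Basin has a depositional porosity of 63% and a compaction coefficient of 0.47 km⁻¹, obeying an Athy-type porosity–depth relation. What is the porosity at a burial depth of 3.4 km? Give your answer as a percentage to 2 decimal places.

12.74%

phi = phi₀·exp(−β·z) = 0.63 × exp(−0.47 × 3.4) = 0.63 × exp(−1.598)
  = 0.63 × 0.2023 = 0.1274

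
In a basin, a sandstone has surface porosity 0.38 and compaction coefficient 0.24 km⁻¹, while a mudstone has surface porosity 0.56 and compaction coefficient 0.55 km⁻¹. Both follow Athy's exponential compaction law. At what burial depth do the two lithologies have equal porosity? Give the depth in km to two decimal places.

1.25 km

Set phi₀ₐ e^(−βₐZ) = phi₀ᵦ e^(−βᵦZ) ⇒ ln(phi₀ₐ/phi₀ᵦ) = (βₐ − βᵦ)·Z
Z = ln(0.38/0.56) / (0.24 − 0.55) = -0.3878 / -0.31 = 1.251 km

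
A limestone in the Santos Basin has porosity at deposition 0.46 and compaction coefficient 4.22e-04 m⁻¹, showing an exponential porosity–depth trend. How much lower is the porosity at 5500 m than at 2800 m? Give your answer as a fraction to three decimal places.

Working in km (1 km = 1000 m; c in km⁻¹ = c in m⁻¹ × 1000):
phi(2.8) = 0.46·e^(−0.422×2.8) = 0.1411
phi(5.5) = 0.46·e^(−0.422×5.5) = 0.0452
Δphi = 0.1411 − 0.0452 = 0.0960

0.096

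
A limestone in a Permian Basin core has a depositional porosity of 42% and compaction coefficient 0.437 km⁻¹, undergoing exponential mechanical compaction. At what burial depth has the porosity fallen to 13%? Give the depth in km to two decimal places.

Invert Athy's law: Z = ln(φ₀/φ) / c
Z = ln(0.42/0.13) / 0.437 = ln(3.231) / 0.437 = 1.1727 / 0.437 = 2.684 km

2.68 km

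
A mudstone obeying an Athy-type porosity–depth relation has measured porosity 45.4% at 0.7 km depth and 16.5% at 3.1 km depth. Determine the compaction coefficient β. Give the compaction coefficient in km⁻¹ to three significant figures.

Athy: n(z) = n₀ e^(−βz) ⇒ n₁/n₂ = e^{β(z₂−z₁)} ⇒ β = ln(n₁/n₂)/(z₂−z₁)
β = ln(0.454/0.165) / (3.1 − 0.7) = ln(2.752) / 2.4 = 1.0122 / 2.4 = 0.4217 km⁻¹

0.422 km⁻¹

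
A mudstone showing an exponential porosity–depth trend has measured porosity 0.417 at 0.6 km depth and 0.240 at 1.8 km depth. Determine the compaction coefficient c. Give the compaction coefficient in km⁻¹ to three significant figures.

Athy: phi(z) = phi₀ e^(−cz) ⇒ phi₁/phi₂ = e^{c(z₂−z₁)} ⇒ c = ln(phi₁/phi₂)/(z₂−z₁)
c = ln(0.417/0.24) / (1.8 − 0.6) = ln(1.738) / 1.2 = 0.5524 / 1.2 = 0.4604 km⁻¹

0.460 km⁻¹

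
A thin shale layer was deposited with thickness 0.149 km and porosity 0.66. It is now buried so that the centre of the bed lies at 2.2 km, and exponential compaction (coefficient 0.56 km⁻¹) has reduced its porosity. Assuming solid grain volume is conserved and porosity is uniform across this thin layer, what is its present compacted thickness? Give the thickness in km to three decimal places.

0.063 km

Porosity at 2.2 km: φ = 0.66·exp(−0.56×2.2) = 0.1925
Solid-volume conservation: h(1−φ) = h₀(1−φ₀) ⇒ h = h₀·(1−φ₀)/(1−φ)
h = 0.149 × (1 − 0.66)/(1 − 0.1925) = 0.149 × 0.4211 = 0.0627 km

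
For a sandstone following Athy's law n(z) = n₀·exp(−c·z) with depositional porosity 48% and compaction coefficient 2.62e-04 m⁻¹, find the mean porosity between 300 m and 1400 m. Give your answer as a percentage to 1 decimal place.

38.6%

Working in km (1 km = 1000 m; c in km⁻¹ = c in m⁻¹ × 1000):
⟨n⟩ = (1/(z₂−z₁)) ∫ n₀ e^(−cz) dz = n₀·(e^(−c·z₁) − e^(−c·z₂)) / (c·(z₂−z₁))
e^(−0.262×0.3) = 0.9244; e^(−0.262×1.4) = 0.6929
⟨n⟩ = 0.48 × (0.9244 − 0.6929) / (0.262 × 1.1) = 0.48 × 0.8031 = 0.3855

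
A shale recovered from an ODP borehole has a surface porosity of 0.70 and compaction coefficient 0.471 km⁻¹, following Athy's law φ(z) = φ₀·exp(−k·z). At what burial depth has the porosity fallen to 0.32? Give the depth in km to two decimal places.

Invert Athy's law: z = ln(φ₀/φ) / k
z = ln(0.7/0.32) / 0.471 = ln(2.188) / 0.471 = 0.7828 / 0.471 = 1.662 km

1.66 km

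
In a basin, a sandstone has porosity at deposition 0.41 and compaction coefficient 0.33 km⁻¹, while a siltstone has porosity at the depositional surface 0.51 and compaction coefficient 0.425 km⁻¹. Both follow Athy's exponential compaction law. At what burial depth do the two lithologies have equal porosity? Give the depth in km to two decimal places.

Set φ₀ₐ e^(−kₐd) = φ₀ᵦ e^(−kᵦd) ⇒ ln(φ₀ₐ/φ₀ᵦ) = (kₐ − kᵦ)·d
d = ln(0.41/0.51) / (0.33 − 0.425) = -0.2183 / -0.095 = 2.297 km

2.30 km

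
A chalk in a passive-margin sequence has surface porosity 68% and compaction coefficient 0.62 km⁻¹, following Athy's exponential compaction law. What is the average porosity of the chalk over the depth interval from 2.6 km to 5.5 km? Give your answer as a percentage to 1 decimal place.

⟨φ⟩ = (1/(d₂−d₁)) ∫ φ₀ e^(−cd) dd = φ₀·(e^(−c·d₁) − e^(−c·d₂)) / (c·(d₂−d₁))
e^(−0.62×2.6) = 0.1995; e^(−0.62×5.5) = 0.0330
⟨φ⟩ = 0.68 × (0.1995 − 0.0330) / (0.62 × 2.9) = 0.68 × 0.0926 = 0.0629

6.3%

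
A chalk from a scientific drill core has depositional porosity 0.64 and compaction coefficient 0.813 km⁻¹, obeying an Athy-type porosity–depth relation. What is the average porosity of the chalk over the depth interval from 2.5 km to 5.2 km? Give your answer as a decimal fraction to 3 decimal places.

⟨phi⟩ = (1/(d₂−d₁)) ∫ phi₀ e^(−βd) dd = phi₀·(e^(−β·d₁) − e^(−β·d₂)) / (β·(d₂−d₁))
e^(−0.813×2.5) = 0.1310; e^(−0.813×5.2) = 0.0146
⟨phi⟩ = 0.64 × (0.1310 − 0.0146) / (0.813 × 2.7) = 0.64 × 0.0530 = 0.0339

0.034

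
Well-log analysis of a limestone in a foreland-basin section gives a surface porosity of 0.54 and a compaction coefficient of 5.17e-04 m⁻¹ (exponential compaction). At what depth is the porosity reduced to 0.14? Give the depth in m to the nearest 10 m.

2610 m

Working in km (1 km = 1000 m; c in km⁻¹ = c in m⁻¹ × 1000):
Invert Athy's law: Z = ln(n₀/n) / c
Z = ln(0.54/0.14) / 0.517 = ln(3.857) / 0.517 = 1.3499 / 0.517 = 2.611 km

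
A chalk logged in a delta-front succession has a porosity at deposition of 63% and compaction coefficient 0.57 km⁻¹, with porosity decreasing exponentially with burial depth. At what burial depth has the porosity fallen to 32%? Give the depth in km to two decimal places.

1.19 km

Invert Athy's law: z = ln(φ₀/φ) / k
z = ln(0.63/0.32) / 0.57 = ln(1.969) / 0.57 = 0.6774 / 0.57 = 1.188 km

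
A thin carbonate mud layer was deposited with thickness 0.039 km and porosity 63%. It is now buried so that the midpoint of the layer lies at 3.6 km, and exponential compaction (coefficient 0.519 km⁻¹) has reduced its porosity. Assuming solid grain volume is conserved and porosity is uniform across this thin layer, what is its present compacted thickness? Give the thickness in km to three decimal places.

Porosity at 3.6 km: n = 0.63·exp(−0.519×3.6) = 0.0973
Solid-volume conservation: h(1−n) = h₀(1−n₀) ⇒ h = h₀·(1−n₀)/(1−n)
h = 0.039 × (1 − 0.63)/(1 − 0.0973) = 0.039 × 0.4099 = 0.0160 km

0.016 km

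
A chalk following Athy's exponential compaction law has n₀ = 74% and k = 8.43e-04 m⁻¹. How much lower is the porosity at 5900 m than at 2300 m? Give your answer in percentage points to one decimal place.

10.1 percentage points

Working in km (1 km = 1000 m; k in km⁻¹ = k in m⁻¹ × 1000):
n(2.3) = 0.74·e^(−0.843×2.3) = 0.1065
n(5.9) = 0.74·e^(−0.843×5.9) = 0.0051
Δn = 0.1065 − 0.0051 = 0.1013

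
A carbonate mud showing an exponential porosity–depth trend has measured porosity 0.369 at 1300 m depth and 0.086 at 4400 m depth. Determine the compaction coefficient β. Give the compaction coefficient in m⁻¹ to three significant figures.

0.000470 m⁻¹

Working in km (1 km = 1000 m; β in km⁻¹ = β in m⁻¹ × 1000):
Athy: n(Z) = n₀ e^(−βZ) ⇒ n₁/n₂ = e^{β(Z₂−Z₁)} ⇒ β = ln(n₁/n₂)/(Z₂−Z₁)
β = ln(0.369/0.086) / (4.4 − 1.3) = ln(4.291) / 3.1 = 1.4564 / 3.1 = 0.4698 km⁻¹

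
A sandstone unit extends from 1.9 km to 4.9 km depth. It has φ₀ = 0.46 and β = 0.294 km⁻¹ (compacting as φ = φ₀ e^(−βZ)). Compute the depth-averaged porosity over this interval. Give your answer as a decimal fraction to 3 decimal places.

⟨φ⟩ = (1/(Z₂−Z₁)) ∫ φ₀ e^(−βZ) dZ = φ₀·(e^(−β·Z₁) − e^(−β·Z₂)) / (β·(Z₂−Z₁))
e^(−0.294×1.9) = 0.5720; e^(−0.294×4.9) = 0.2368
⟨φ⟩ = 0.46 × (0.5720 − 0.2368) / (0.294 × 3) = 0.46 × 0.3801 = 0.1748

0.175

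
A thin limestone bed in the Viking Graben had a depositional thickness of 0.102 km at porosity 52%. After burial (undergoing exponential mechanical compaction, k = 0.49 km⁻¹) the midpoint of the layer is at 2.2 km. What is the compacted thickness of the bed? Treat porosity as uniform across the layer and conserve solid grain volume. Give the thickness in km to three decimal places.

0.059 km

Porosity at 2.2 km: phi = 0.52·exp(−0.49×2.2) = 0.1769
Solid-volume conservation: h(1−phi) = h₀(1−phi₀) ⇒ h = h₀·(1−phi₀)/(1−phi)
h = 0.102 × (1 − 0.52)/(1 − 0.1769) = 0.102 × 0.5832 = 0.0595 km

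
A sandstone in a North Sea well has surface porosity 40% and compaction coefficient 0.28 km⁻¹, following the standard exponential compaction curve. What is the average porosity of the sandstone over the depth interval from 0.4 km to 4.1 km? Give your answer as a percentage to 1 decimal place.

22.3%

⟨φ⟩ = (1/(z₂−z₁)) ∫ φ₀ e^(−βz) dz = φ₀·(e^(−β·z₁) − e^(−β·z₂)) / (β·(z₂−z₁))
e^(−0.28×0.4) = 0.8940; e^(−0.28×4.1) = 0.3173
⟨φ⟩ = 0.4 × (0.8940 − 0.3173) / (0.28 × 3.7) = 0.4 × 0.5567 = 0.2227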